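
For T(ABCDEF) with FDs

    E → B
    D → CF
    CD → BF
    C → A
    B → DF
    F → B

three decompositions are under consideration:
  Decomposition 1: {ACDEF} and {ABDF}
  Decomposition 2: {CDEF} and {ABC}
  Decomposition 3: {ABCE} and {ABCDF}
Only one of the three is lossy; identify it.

Decomposition 1: common = {ADF}, closure = {ABCDF} → lossless.
Decomposition 2: common = {C}, closure = {AC} → lossy.
Decomposition 3: common = {ABC}, closure = {ABCDF} → lossless.

Decomposition 2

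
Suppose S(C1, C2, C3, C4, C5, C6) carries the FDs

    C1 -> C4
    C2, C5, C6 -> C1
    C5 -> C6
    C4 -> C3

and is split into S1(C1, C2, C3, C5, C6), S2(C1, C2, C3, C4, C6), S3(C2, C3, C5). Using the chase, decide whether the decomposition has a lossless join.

Chase test. Columns are C1, C2, C3, C4, C5, C6; row i has aⱼ where attribute j ∈ Si, else bᵢⱼ.
Initial tableau (one row per fragment):
  row 1: a1 a2 a3 b14 a5 a6
  row 2: a1 a2 a3 a4 b25 a6
  row 3: b31 a2 a3 b34 a5 b36
Rows 1 and 2 agree on C1; apply C1→C4 and equate their C4 entries.
Rows 1 and 3 agree on C5; apply C5→C6 and equate their C6 entries.
Rows 1 and 3 agree on C2, C5, C6; apply C2, C5, C6→C1 and equate their C1 entries.
Rows 1 and 3 agree on C1; apply C1→C4 and equate their C4 entries.
Row 1 is now all distinguished symbols — the join is lossless.

Yes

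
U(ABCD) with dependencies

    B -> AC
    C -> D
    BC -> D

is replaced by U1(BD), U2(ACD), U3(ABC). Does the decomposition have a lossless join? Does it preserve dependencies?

lossless and dependency-preserving

Lossless test (chase): Rows 1 and 3 agree on B; apply B→AC and equate their AC entries. Rows 1 and 3 agree on C; apply C→D and equate their D entries. Row 1 is now all distinguished symbols — the join is lossless.
Dependency preservation: BC → D is not contained in any single fragment, but the restricted closure of its left-hand side across the fragments still reaches the right-hand side; the remaining FDs each lie inside some fragment. All dependencies are preserved.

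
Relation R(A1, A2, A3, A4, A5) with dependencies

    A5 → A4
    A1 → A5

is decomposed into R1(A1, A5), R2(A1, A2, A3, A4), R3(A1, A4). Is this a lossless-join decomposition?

Yes

Chase test. Columns are A1, A2, A3, A4, A5; row i has aⱼ where attribute j ∈ Ri, else bᵢⱼ.
Initial tableau (one row per fragment):
  row 1: a1 b12 b13 b14 a5
  row 2: a1 a2 a3 a4 b25
  row 3: a1 b32 b33 a4 b35
Rows 1 and 2 agree on A1; apply A1→A5 and equate their A5 entries.
Rows 1 and 3 agree on A1; apply A1→A5 and equate their A5 entries.
Rows 1 and 2 agree on A5; apply A5→A4 and equate their A4 entries.
Row 2 is now all distinguished symbols — the join is lossless.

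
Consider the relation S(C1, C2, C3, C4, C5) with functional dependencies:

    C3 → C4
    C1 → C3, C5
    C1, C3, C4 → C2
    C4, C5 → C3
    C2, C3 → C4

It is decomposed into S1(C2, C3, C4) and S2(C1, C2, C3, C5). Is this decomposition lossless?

Common attributes: S1 ∩ S2 = {C2, C3}.
Closure of {C2, C3}: C3 → C4 applies, adding C4. So (C2, C3)⁺ = {C2, C3, C4}.
This closure contains every attribute of S1, so S1 ∩ S2 → S1. The join is lossless.

Yes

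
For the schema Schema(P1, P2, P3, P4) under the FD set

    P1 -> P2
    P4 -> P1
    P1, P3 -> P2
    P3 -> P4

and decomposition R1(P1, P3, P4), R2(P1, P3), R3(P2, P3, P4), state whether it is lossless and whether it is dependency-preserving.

Lossless test (chase): Rows 1 and 2 agree on P1; apply P1→P2 and equate their P2 entries. Rows 1 and 3 agree on P4; apply P4→P1 and equate their P1 entries. Rows 1 and 3 agree on P1, P3; apply P1, P3→P2 and equate their P2 entries. Rows 1 and 2 agree on P3; apply P3→P4 and equate their P4 entries. Row 1 is now all distinguished symbols — the join is lossless.
Dependency preservation: the restricted closure of {P1} across the fragments never reaches {P2}, so P1 → P2 cannot be enforced without a join — not preserved.

lossless but not dependency-preserving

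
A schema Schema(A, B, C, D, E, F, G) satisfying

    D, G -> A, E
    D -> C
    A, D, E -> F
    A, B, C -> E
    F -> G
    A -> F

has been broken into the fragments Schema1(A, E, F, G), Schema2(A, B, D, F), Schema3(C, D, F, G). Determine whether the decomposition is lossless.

No

Chase test. Columns are A, B, C, D, E, F, G; row i has aⱼ where attribute j ∈ Schemai, else bᵢⱼ.
Initial tableau (one row per fragment):
  row 1: a1 b12 b13 b14 a5 a6 a7
  row 2: a1 a2 b23 a4 b25 a6 b27
  row 3: b31 b32 a3 a4 b35 a6 a7
Rows 2 and 3 agree on D; apply D→C and equate their C entries.
Rows 1 and 2 agree on F; apply F→G and equate their G entries.
Rows 2 and 3 agree on D, G; apply D, G→A, E and equate their A, E entries.
No row becomes fully distinguished — the join is lossy.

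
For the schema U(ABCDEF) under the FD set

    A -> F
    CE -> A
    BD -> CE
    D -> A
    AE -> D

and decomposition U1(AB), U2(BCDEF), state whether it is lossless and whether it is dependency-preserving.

lossy and not dependency-preserving

Lossless test: (B)⁺ = {B}, which is a superkey of neither fragment — lossy.
Dependency preservation: the restricted closure of {A} across the fragments never reaches {F}, so A → F cannot be enforced without a join — not preserved.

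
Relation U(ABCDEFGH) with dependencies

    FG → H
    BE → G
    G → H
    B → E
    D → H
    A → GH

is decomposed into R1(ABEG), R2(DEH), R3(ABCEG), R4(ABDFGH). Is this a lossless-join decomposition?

Chase test. Columns are ABCDEFGH; row i has aⱼ where attribute j ∈ Ri, else bᵢⱼ.
Initial tableau (one row per fragment):
  row 1: a1 a2 b13 b14 a5 b16 a7 b18
  row 2: b21 b22 b23 a4 a5 b26 b27 a8
  row 3: a1 a2 a3 b34 a5 b36 a7 b38
  row 4: a1 a2 b43 a4 b45 a6 a7 a8
Rows 1 and 3 agree on G; apply G→H and equate their H entries.
Rows 1 and 4 agree on G; apply G→H and equate their H entries.
Rows 1 and 4 agree on B; apply B→E and equate their E entries.
No row becomes fully distinguished — the join is lossy.

No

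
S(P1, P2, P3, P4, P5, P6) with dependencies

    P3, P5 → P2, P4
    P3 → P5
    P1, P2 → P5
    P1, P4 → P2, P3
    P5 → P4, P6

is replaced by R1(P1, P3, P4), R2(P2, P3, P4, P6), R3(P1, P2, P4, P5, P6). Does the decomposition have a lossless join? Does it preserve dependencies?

lossless but not dependency-preserving

Lossless test (chase): Rows 1 and 2 agree on P3; apply P3→P5 and equate their P5 entries. Rows 1 and 3 agree on P1, P4; apply P1, P4→P2, P3 and equate their P2, P3 entries. Rows 1 and 2 agree on P5; apply P5→P4, P6 and equate their P4, P6 entries. Rows 1 and 3 agree on P3; apply P3→P5 and equate their P5 entries. Row 1 is now all distinguished symbols — the join is lossless.
Dependency preservation: the restricted closure of {P3} across the fragments never reaches {P5}, so P3 → P5 cannot be enforced without a join — not preserved.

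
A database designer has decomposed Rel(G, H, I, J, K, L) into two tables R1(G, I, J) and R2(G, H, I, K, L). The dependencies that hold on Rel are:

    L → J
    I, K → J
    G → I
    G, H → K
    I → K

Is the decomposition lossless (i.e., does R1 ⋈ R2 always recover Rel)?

Common attributes: R1 ∩ R2 = {G, I}.
Closure of {G, I}: I → K applies, adding K; I, K → J applies, adding J. So (G, I)⁺ = {G, I, J, K}.
This closure contains every attribute of R1, so R1 ∩ R2 → R1. The join is lossless.

Yes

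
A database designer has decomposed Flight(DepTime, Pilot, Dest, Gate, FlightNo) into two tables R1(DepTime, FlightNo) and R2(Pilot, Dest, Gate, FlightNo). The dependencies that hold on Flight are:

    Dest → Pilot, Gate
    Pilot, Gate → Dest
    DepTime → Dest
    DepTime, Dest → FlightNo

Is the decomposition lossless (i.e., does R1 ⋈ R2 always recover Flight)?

Common attributes: R1 ∩ R2 = {FlightNo}.
No dependency enlarges {FlightNo}, so (FlightNo)⁺ = {FlightNo}.
The closure contains neither all of R1 = {DepTime, FlightNo} nor all of R2 = {Pilot, Dest, Gate, FlightNo}, so the common attributes are not a superkey of either fragment. The join is lossy.

No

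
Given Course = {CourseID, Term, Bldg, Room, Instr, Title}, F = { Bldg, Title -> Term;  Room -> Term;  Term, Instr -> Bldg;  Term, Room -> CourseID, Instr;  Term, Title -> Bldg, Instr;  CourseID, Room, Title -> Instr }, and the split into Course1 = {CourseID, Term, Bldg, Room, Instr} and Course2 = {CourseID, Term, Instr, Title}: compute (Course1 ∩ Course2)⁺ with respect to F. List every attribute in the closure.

Course1 ∩ Course2 = {CourseID, Term, Instr}.
Term, Instr → Bldg applies, adding Bldg
Closure: {CourseID, Term, Bldg, Instr}.

CourseID, Term, Bldg, Instr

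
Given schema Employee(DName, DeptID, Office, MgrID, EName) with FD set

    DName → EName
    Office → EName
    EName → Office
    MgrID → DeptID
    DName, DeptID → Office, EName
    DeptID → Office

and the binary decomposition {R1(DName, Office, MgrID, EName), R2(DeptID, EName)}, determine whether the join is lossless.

Common attributes: R1 ∩ R2 = {EName}.
Closure of {EName}: EName → Office applies, adding Office. So (EName)⁺ = {Office, EName}.
The closure contains neither all of R1 = {DName, Office, MgrID, EName} nor all of R2 = {DeptID, EName}, so the common attributes are not a superkey of either fragment. The join is lossy.

No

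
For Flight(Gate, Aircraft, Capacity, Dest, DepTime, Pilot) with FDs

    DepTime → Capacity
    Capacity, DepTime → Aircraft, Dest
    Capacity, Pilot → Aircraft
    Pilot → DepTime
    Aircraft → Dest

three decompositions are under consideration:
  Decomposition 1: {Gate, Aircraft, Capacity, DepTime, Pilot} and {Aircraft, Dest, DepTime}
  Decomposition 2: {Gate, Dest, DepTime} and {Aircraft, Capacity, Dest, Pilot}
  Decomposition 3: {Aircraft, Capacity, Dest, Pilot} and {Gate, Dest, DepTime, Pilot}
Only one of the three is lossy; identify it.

Decomposition 2

Decomposition 1: common = {Aircraft, DepTime}, closure = {Aircraft, Capacity, Dest, DepTime} → lossless.
Decomposition 2: common = {Dest}, closure = {Dest} → lossy.
Decomposition 3: common = {Dest, Pilot}, closure = {Aircraft, Capacity, Dest, DepTime, Pilot} → lossless.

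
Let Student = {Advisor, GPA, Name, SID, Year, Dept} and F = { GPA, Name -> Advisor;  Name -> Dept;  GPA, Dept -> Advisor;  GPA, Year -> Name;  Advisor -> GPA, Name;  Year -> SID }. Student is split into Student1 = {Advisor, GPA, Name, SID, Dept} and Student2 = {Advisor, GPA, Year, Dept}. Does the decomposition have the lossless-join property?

No

Common attributes: Student1 ∩ Student2 = {Advisor, GPA, Dept}.
Closure of {Advisor, GPA, Dept}: Advisor → GPA, Name applies, adding Name. So (Advisor, GPA, Dept)⁺ = {Advisor, GPA, Name, Dept}.
The closure contains neither all of Student1 = {Advisor, GPA, Name, SID, Dept} nor all of Student2 = {Advisor, GPA, Year, Dept}, so the common attributes are not a superkey of either fragment. The join is lossy.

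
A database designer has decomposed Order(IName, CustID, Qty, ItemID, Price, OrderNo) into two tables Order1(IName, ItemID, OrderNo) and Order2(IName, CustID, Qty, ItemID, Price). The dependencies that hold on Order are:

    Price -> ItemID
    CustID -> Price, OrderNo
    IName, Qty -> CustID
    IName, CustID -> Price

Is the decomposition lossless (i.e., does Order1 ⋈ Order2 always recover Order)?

No

Common attributes: Order1 ∩ Order2 = {IName, ItemID}.
No dependency enlarges {IName, ItemID}, so (IName, ItemID)⁺ = {IName, ItemID}.
The closure contains neither all of Order1 = {IName, ItemID, OrderNo} nor all of Order2 = {IName, CustID, Qty, ItemID, Price}, so the common attributes are not a superkey of either fragment. The join is lossy.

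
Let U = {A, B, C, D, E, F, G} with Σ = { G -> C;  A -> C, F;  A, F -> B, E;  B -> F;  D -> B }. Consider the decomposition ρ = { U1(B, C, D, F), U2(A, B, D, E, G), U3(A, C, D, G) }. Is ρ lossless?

Yes

Chase test. Columns are A, B, C, D, E, F, G; row i has aⱼ where attribute j ∈ Ui, else bᵢⱼ.
Initial tableau (one row per fragment):
  row 1: b11 a2 a3 a4 b15 a6 b17
  row 2: a1 a2 b23 a4 a5 b26 a7
  row 3: a1 b32 a3 a4 b35 b36 a7
Rows 2 and 3 agree on G; apply G→C and equate their C entries.
Rows 2 and 3 agree on A; apply A→C, F and equate their C, F entries.
Rows 2 and 3 agree on A, F; apply A, F→B, E and equate their B, E entries.
Rows 1 and 2 agree on B; apply B→F and equate their F entries.
Row 2 is now all distinguished symbols — the join is lossless.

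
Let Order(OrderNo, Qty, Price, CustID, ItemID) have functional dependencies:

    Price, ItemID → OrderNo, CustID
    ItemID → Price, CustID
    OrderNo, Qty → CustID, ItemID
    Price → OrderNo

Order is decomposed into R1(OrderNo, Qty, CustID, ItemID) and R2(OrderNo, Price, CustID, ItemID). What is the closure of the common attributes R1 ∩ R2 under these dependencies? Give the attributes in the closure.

OrderNo, Price, CustID, ItemID

R1 ∩ R2 = {OrderNo, CustID, ItemID}.
ItemID → Price, CustID applies, adding Price
Closure: {OrderNo, Price, CustID, ItemID}.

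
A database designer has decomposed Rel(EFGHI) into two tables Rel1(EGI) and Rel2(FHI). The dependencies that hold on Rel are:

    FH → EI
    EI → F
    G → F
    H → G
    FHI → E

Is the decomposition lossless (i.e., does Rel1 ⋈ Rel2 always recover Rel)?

No

Common attributes: Rel1 ∩ Rel2 = {I}.
No dependency enlarges {I}, so (I)⁺ = {I}.
The closure contains neither all of Rel1 = {EGI} nor all of Rel2 = {FHI}, so the common attributes are not a superkey of either fragment. The join is lossy.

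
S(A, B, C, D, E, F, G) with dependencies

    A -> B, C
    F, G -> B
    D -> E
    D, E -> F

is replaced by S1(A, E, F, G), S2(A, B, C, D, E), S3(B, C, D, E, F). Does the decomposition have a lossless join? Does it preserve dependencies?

Lossless test (chase): Rows 1 and 2 agree on A; apply A→B, C and equate their B, C entries. Rows 2 and 3 agree on D, E; apply D, E→F and equate their F entries. No row becomes fully distinguished — the join is lossy.
Dependency preservation: the restricted closure of {F, G} across the fragments never reaches {B}, so F, G → B cannot be enforced without a join — not preserved.

lossy and not dependency-preserving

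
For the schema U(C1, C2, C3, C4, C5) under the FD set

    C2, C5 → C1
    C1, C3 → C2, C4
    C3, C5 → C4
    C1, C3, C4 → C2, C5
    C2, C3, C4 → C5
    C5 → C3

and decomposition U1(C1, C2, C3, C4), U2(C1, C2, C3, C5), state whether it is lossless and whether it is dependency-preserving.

Lossless test: (C1, C2, C3)⁺ = {C1, C2, C3, C4, C5}, which contains all of one fragment — lossless.
Dependency preservation: the restricted closure of {C3, C5} across the fragments never reaches {C4}, so C3, C5 → C4 cannot be enforced without a join — not preserved.

lossless but not dependency-preserving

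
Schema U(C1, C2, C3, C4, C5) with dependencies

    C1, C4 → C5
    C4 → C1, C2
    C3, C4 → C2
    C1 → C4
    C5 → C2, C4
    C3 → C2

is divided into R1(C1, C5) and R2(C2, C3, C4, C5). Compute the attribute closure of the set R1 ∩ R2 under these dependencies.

R1 ∩ R2 = {C5}.
C5 → C2, C4 applies, adding C2, C4
C4 → C1, C2 applies, adding C1
Closure: {C1, C2, C4, C5}.

C1, C2, C4, C5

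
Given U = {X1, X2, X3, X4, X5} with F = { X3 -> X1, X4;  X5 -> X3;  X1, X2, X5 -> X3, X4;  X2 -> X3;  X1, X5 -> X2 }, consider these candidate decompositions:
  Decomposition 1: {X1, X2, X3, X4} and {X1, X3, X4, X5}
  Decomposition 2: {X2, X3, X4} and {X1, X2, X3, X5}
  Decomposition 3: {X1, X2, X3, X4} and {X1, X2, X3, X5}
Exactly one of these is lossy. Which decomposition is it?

Decomposition 1: common = {X1, X3, X4}, closure = {X1, X3, X4} → lossy.
Decomposition 2: common = {X2, X3}, closure = {X1, X2, X3, X4} → lossless.
Decomposition 3: common = {X1, X2, X3}, closure = {X1, X2, X3, X4} → lossless.

Decomposition 1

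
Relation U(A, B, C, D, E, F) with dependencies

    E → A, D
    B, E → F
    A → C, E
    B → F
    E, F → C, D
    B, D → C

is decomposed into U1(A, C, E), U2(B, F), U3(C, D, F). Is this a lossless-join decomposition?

Chase test. Columns are A, B, C, D, E, F; row i has aⱼ where attribute j ∈ Ui, else bᵢⱼ.
Initial tableau (one row per fragment):
  row 1: a1 b12 a3 b14 a5 b16
  row 2: b21 a2 b23 b24 b25 a6
  row 3: b31 b32 a3 a4 b35 a6
No row becomes fully distinguished — the join is lossy.

No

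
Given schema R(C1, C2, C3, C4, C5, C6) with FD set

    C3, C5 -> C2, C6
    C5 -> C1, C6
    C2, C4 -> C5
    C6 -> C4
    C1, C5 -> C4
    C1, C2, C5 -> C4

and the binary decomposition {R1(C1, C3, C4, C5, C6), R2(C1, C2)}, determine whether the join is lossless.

No

Common attributes: R1 ∩ R2 = {C1}.
No dependency enlarges {C1}, so (C1)⁺ = {C1}.
The closure contains neither all of R1 = {C1, C3, C4, C5, C6} nor all of R2 = {C1, C2}, so the common attributes are not a superkey of either fragment. The join is lossy.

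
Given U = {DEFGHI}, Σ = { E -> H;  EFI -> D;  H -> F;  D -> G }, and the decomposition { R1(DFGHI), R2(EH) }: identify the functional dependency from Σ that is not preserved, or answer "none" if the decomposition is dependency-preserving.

Check EFI → D: no single fragment contains all of {DEFI}, and the restricted closure of {EFI} across the fragments never reaches {D}.
E → H is preserved.
H → F is preserved.
D → G is preserved.

EFI -> D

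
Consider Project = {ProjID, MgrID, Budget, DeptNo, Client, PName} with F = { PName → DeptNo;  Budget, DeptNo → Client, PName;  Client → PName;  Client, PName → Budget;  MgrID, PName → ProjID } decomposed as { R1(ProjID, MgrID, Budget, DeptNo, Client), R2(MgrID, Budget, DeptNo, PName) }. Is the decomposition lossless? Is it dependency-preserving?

lossless but not dependency-preserving

Lossless test: (MgrID, Budget, DeptNo)⁺ = {ProjID, MgrID, Budget, DeptNo, Client, PName}, which contains all of one fragment — lossless.
Dependency preservation: the restricted closure of {MgrID, PName} across the fragments never reaches {ProjID}, so MgrID, PName → ProjID cannot be enforced without a join — not preserved.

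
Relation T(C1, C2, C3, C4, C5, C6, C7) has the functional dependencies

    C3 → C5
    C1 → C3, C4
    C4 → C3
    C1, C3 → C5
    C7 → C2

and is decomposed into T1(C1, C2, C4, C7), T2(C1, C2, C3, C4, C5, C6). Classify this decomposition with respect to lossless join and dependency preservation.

Lossless test: (C1, C2, C4)⁺ = {C1, C2, C3, C4, C5}, which is a superkey of neither fragment — lossy.
Dependency preservation: every FD's attributes lie within a single fragment, so each can be enforced locally — preserved.

lossy but dependency-preserving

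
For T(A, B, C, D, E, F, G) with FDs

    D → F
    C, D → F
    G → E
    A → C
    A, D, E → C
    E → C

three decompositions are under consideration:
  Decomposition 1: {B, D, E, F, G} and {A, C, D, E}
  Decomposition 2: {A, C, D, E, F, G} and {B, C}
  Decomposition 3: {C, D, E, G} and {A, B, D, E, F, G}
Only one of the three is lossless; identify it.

Decomposition 1: common = {D, E}, closure = {C, D, E, F} → lossy.
Decomposition 2: common = {C}, closure = {C} → lossy.
Decomposition 3: common = {D, E, G}, closure = {C, D, E, F, G} → lossless.

Decomposition 3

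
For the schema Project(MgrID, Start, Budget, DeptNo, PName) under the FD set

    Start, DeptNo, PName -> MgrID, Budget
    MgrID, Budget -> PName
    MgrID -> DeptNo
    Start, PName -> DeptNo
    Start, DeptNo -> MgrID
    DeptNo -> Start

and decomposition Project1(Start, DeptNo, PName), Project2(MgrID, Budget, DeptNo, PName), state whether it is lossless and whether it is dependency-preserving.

Lossless test: (DeptNo, PName)⁺ = {MgrID, Start, Budget, DeptNo, PName}, which contains all of one fragment — lossless.
Dependency preservation: Start, DeptNo, PName → MgrID, Budget; Start, DeptNo → MgrID are not contained in any single fragment, but the restricted closure of each left-hand side across the fragments still reaches the right-hand side; the remaining FDs each lie inside some fragment. All dependencies are preserved.

lossless and dependency-preserving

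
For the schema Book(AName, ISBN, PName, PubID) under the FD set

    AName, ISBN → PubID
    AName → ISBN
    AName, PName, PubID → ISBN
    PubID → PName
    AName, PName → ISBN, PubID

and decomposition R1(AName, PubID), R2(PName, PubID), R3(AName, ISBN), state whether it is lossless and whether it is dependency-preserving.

lossless and dependency-preserving

Lossless test (chase): Rows 1 and 3 agree on AName; apply AName→ISBN and equate their ISBN entries. Rows 1 and 2 agree on PubID; apply PubID→PName and equate their PName entries. Rows 1 and 3 agree on AName, ISBN; apply AName, ISBN→PubID and equate their PubID entries. Rows 1 and 3 agree on PubID; apply PubID→PName and equate their PName entries. Row 1 is now all distinguished symbols — the join is lossless.
Dependency preservation: AName, ISBN → PubID; AName, PName, PubID → ISBN; AName, PName → ISBN, PubID are not contained in any single fragment, but the restricted closure of each left-hand side across the fragments still reaches the right-hand side; the remaining FDs each lie inside some fragment. All dependencies are preserved.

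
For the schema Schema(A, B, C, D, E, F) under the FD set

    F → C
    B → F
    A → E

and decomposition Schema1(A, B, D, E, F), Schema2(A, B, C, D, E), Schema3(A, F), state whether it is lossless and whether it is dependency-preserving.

Lossless test (chase): Rows 1 and 3 agree on F; apply F→C and equate their C entries. Rows 1 and 2 agree on B; apply B→F and equate their F entries. Rows 1 and 3 agree on A; apply A→E and equate their E entries. Rows 1 and 2 agree on F; apply F→C and equate their C entries. Row 1 is now all distinguished symbols — the join is lossless.
Dependency preservation: the restricted closure of {F} across the fragments never reaches {C}, so F → C cannot be enforced without a join — not preserved.

lossless but not dependency-preserving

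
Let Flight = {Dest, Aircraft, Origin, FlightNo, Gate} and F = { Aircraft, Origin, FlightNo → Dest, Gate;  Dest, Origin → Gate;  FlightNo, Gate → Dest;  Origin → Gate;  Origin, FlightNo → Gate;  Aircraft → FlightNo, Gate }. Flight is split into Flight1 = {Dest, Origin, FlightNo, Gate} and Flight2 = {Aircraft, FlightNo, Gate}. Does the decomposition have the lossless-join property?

No

Common attributes: Flight1 ∩ Flight2 = {FlightNo, Gate}.
Closure of {FlightNo, Gate}: FlightNo, Gate → Dest applies, adding Dest. So (FlightNo, Gate)⁺ = {Dest, FlightNo, Gate}.
The closure contains neither all of Flight1 = {Dest, Origin, FlightNo, Gate} nor all of Flight2 = {Aircraft, FlightNo, Gate}, so the common attributes are not a superkey of either fragment. The join is lossy.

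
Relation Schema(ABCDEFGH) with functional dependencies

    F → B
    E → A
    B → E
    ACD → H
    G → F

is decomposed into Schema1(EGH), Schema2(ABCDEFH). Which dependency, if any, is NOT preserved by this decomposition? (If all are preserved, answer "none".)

Check G → F: no single fragment contains all of {FG}, and the restricted closure of {G} across the fragments never reaches {F}.
F → B is preserved.
E → A is preserved.
B → E is preserved.
ACD → H is preserved.

G → F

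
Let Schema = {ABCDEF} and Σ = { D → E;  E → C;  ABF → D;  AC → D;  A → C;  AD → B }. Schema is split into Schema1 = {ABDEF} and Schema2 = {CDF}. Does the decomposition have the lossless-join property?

Yes

Common attributes: Schema1 ∩ Schema2 = {DF}.
Closure of {DF}: D → E applies, adding E; E → C applies, adding C. So (DF)⁺ = {CDEF}.
This closure contains every attribute of Schema2, so Schema1 ∩ Schema2 → Schema2. The join is lossless.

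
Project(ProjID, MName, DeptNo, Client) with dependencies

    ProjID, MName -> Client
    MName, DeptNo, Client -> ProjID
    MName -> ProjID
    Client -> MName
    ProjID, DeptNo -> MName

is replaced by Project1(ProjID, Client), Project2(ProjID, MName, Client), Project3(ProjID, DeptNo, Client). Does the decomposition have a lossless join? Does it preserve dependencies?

lossless and dependency-preserving

Lossless test (chase): Rows 1 and 2 agree on Client; apply Client→MName and equate their MName entries. Rows 1 and 3 agree on Client; apply Client→MName and equate their MName entries. Row 3 is now all distinguished symbols — the join is lossless.
Dependency preservation: MName, DeptNo, Client → ProjID; ProjID, DeptNo → MName are not contained in any single fragment, but the restricted closure of each left-hand side across the fragments still reaches the right-hand side; the remaining FDs each lie inside some fragment. All dependencies are preserved.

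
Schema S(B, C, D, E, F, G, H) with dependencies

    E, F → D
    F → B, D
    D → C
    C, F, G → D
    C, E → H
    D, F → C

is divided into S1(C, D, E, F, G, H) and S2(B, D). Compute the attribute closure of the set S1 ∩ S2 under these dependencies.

C, D

S1 ∩ S2 = {D}.
D → C applies, adding C
Closure: {C, D}.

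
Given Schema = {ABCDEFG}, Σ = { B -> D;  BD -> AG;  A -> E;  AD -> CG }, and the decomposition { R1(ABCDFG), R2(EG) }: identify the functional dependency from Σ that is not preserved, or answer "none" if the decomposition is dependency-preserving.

A -> E

Check A → E: no single fragment contains all of {AE}, and the restricted closure of {A} across the fragments never reaches {E}.
B → D is preserved.
BD → AG is preserved.
AD → CG is preserved.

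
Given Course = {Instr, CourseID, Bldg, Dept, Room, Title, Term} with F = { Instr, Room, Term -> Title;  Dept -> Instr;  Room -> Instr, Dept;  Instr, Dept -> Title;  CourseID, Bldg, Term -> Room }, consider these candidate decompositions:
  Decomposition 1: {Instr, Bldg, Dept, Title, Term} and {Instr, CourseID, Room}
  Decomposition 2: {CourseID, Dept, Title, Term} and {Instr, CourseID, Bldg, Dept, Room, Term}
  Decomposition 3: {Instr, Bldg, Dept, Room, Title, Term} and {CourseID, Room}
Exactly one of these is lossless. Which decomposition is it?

Decomposition 1: common = {Instr}, closure = {Instr} → lossy.
Decomposition 2: common = {CourseID, Dept, Term}, closure = {Instr, CourseID, Dept, Title, Term} → lossless.
Decomposition 3: common = {Room}, closure = {Instr, Dept, Room, Title} → lossy.

Decomposition 2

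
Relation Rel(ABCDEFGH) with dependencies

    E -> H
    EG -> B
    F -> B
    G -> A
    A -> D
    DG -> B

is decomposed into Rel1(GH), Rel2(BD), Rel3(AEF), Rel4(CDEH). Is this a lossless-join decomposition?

Chase test. Columns are ABCDEFGH; row i has aⱼ where attribute j ∈ Reli, else bᵢⱼ.
Initial tableau (one row per fragment):
  row 1: b11 b12 b13 b14 b15 b16 a7 a8
  row 2: b21 a2 b23 a4 b25 b26 b27 b28
  row 3: a1 b32 b33 b34 a5 a6 b37 b38
  row 4: b41 b42 a3 a4 a5 b46 b47 a8
Rows 3 and 4 agree on E; apply E→H and equate their H entries.
No row becomes fully distinguished — the join is lossy.

No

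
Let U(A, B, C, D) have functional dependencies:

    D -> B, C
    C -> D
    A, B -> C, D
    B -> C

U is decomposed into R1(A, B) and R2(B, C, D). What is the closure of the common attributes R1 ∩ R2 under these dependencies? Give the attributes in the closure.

R1 ∩ R2 = {B}.
B → C applies, adding C
C → D applies, adding D
Closure: {B, C, D}.

B, C, D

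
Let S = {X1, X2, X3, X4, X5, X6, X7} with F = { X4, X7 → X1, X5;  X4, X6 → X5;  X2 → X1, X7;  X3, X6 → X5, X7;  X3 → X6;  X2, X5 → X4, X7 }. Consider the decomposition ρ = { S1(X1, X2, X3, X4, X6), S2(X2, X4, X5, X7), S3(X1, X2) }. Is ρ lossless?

Chase test. Columns are X1, X2, X3, X4, X5, X6, X7; row i has aⱼ where attribute j ∈ Si, else bᵢⱼ.
Initial tableau (one row per fragment):
  row 1: a1 a2 a3 a4 b15 a6 b17
  row 2: b21 a2 b23 a4 a5 b26 a7
  row 3: a1 a2 b33 b34 b35 b36 b37
Rows 1 and 2 agree on X2; apply X2→X1, X7 and equate their X1, X7 entries.
Rows 1 and 3 agree on X2; apply X2→X1, X7 and equate their X1, X7 entries.
Rows 1 and 2 agree on X4, X7; apply X4, X7→X1, X5 and equate their X1, X5 entries.
Row 1 is now all distinguished symbols — the join is lossless.

Yes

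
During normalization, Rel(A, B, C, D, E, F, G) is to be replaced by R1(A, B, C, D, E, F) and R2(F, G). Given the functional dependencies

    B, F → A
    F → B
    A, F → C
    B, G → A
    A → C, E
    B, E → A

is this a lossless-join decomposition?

Common attributes: R1 ∩ R2 = {F}.
Closure of {F}: F → B applies, adding B; B, F → A applies, adding A; A, F → C applies, adding C; A → C, E applies, adding E. So (F)⁺ = {A, B, C, E, F}.
The closure contains neither all of R1 = {A, B, C, D, E, F} nor all of R2 = {F, G}, so the common attributes are not a superkey of either fragment. The join is lossy.

No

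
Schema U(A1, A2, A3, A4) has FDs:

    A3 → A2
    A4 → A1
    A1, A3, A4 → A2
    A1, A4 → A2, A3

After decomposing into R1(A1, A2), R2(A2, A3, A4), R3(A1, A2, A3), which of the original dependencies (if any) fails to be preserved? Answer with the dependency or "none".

A4 → A1

Check A4 → A1: no single fragment contains all of {A1, A4}, and the restricted closure of {A4} across the fragments never reaches {A1}.
A3 → A2 is preserved.
A1, A3, A4 → A2 is preserved.
A1, A4 → A2, A3 is preserved.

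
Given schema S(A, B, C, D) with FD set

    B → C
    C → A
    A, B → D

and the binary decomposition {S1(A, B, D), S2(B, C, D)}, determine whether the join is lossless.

Common attributes: S1 ∩ S2 = {B, D}.
Closure of {B, D}: B → C applies, adding C; C → A applies, adding A. So (B, D)⁺ = {A, B, C, D}.
This closure contains every attribute of S1, so S1 ∩ S2 → S1. The join is lossless.

Yes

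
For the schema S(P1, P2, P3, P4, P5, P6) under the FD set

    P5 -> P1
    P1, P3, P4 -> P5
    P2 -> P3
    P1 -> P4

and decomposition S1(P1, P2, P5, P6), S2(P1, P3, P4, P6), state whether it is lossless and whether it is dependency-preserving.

Lossless test: (P1, P6)⁺ = {P1, P4, P6}, which is a superkey of neither fragment — lossy.
Dependency preservation: the restricted closure of {P1, P3, P4} across the fragments never reaches {P5}, so P1, P3, P4 → P5 cannot be enforced without a join — not preserved.

lossy and not dependency-preserving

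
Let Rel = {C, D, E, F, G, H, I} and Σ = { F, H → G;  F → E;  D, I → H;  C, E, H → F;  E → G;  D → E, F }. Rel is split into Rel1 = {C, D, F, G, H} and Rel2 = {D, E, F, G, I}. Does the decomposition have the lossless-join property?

No

Common attributes: Rel1 ∩ Rel2 = {D, F, G}.
Closure of {D, F, G}: F → E applies, adding E. So (D, F, G)⁺ = {D, E, F, G}.
The closure contains neither all of Rel1 = {C, D, F, G, H} nor all of Rel2 = {D, E, F, G, I}, so the common attributes are not a superkey of either fragment. The join is lossy.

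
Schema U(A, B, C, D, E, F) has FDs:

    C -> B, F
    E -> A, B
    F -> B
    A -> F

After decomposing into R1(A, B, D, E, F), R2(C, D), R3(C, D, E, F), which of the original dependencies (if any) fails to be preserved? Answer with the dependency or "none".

none

C → B, F: restricted closure across fragments reaches B, F.
E → A, B lies within R1.
F → B lies within R1.
A → F lies within R1.
Every dependency is enforceable on the fragments, so the decomposition is dependency-preserving.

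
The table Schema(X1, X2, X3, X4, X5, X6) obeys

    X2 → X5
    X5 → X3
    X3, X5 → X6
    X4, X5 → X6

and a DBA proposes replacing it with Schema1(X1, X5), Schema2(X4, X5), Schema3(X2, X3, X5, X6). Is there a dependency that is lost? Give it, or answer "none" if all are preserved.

none

X2 → X5 lies within Schema3.
X5 → X3 lies within Schema3.
X3, X5 → X6 lies within Schema3.
X4, X5 → X6: restricted closure across fragments reaches X6.
Every dependency is enforceable on the fragments, so the decomposition is dependency-preserving.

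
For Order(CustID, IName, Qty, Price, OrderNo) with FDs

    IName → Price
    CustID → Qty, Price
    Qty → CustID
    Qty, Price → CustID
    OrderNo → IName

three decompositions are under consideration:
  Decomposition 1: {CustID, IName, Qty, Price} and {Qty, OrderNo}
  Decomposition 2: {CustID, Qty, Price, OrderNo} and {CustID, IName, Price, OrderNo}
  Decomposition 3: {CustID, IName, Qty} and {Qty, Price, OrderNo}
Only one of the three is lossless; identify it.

Decomposition 1: common = {Qty}, closure = {CustID, Qty, Price} → lossy.
Decomposition 2: common = {CustID, Price, OrderNo}, closure = {CustID, IName, Qty, Price, OrderNo} → lossless.
Decomposition 3: common = {Qty}, closure = {CustID, Qty, Price} → lossy.

Decomposition 2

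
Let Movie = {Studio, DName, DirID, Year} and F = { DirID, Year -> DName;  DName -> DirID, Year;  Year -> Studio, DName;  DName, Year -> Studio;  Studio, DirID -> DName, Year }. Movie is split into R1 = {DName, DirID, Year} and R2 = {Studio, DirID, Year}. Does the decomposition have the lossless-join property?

Common attributes: R1 ∩ R2 = {DirID, Year}.
Closure of {DirID, Year}: DirID, Year → DName applies, adding DName; Year → Studio, DName applies, adding Studio. So (DirID, Year)⁺ = {Studio, DName, DirID, Year}.
This closure contains every attribute of R1, so R1 ∩ R2 → R1. The join is lossless.

Yes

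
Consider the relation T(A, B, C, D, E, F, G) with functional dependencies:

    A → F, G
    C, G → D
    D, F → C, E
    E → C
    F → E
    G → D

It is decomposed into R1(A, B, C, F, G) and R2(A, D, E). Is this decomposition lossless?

Yes

Common attributes: R1 ∩ R2 = {A}.
Closure of {A}: A → F, G applies, adding F, G; F → E applies, adding E; G → D applies, adding D; D, F → C, E applies, adding C. So (A)⁺ = {A, C, D, E, F, G}.
This closure contains every attribute of R2, so R1 ∩ R2 → R2. The join is lossless.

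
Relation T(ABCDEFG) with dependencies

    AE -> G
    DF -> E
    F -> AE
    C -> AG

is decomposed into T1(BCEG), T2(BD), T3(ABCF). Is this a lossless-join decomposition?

Chase test. Columns are ABCDEFG; row i has aⱼ where attribute j ∈ Ti, else bᵢⱼ.
Initial tableau (one row per fragment):
  row 1: b11 a2 a3 b14 a5 b16 a7
  row 2: b21 a2 b23 a4 b25 b26 b27
  row 3: a1 a2 a3 b34 b35 a6 b37
Rows 1 and 3 agree on C; apply C→AG and equate their AG entries.
No row becomes fully distinguished — the join is lossy.

No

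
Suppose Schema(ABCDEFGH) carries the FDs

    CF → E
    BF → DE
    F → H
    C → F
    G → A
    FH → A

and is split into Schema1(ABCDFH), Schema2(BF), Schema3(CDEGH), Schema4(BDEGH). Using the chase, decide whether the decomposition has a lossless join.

Chase test. Columns are ABCDEFGH; row i has aⱼ where attribute j ∈ Schemai, else bᵢⱼ.
Initial tableau (one row per fragment):
  row 1: a1 a2 a3 a4 b15 a6 b17 a8
  row 2: b21 a2 b23 b24 b25 a6 b27 b28
  row 3: b31 b32 a3 a4 a5 b36 a7 a8
  row 4: b41 a2 b43 a4 a5 b46 a7 a8
Rows 1 and 2 agree on BF; apply BF→DE and equate their DE entries.
Rows 1 and 2 agree on F; apply F→H and equate their H entries.
Rows 1 and 3 agree on C; apply C→F and equate their F entries.
Rows 3 and 4 agree on G; apply G→A and equate their A entries.
Rows 1 and 2 agree on FH; apply FH→A and equate their A entries.
Rows 1 and 3 agree on FH; apply FH→A and equate their A entries.
Rows 1 and 3 agree on CF; apply CF→E and equate their E entries.
No row becomes fully distinguished — the join is lossy.

No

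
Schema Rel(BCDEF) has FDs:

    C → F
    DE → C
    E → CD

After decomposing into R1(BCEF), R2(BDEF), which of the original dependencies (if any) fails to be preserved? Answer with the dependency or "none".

none

C → F lies within R1.
DE → C: restricted closure across fragments reaches C.
E → CD: restricted closure across fragments reaches CD.
Every dependency is enforceable on the fragments, so the decomposition is dependency-preserving.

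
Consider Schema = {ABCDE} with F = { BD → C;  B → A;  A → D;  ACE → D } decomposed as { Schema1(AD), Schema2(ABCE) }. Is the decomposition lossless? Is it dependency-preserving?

lossless and dependency-preserving

Lossless test: (A)⁺ = {AD}, which contains all of one fragment — lossless.
Dependency preservation: BD → C; ACE → D are not contained in any single fragment, but the restricted closure of each left-hand side across the fragments still reaches the right-hand side; the remaining FDs each lie inside some fragment. All dependencies are preserved.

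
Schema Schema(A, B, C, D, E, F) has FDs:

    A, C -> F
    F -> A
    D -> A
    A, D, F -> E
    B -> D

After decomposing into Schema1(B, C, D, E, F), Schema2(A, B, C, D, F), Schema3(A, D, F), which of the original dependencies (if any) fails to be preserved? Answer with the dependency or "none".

none

A, C → F lies within Schema2.
F → A lies within Schema2.
D → A lies within Schema2.
A, D, F → E: restricted closure across fragments reaches E.
B → D lies within Schema1.
Every dependency is enforceable on the fragments, so the decomposition is dependency-preserving.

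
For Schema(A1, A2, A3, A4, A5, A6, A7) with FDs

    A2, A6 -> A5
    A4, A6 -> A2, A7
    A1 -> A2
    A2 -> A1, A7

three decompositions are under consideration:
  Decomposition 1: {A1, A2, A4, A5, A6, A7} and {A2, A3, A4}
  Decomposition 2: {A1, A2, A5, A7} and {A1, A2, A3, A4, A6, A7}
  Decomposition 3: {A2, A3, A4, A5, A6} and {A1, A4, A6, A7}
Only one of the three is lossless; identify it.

Decomposition 3

Decomposition 1: common = {A2, A4}, closure = {A1, A2, A4, A7} → lossy.
Decomposition 2: common = {A1, A2, A7}, closure = {A1, A2, A7} → lossy.
Decomposition 3: common = {A4, A6}, closure = {A1, A2, A4, A5, A6, A7} → lossless.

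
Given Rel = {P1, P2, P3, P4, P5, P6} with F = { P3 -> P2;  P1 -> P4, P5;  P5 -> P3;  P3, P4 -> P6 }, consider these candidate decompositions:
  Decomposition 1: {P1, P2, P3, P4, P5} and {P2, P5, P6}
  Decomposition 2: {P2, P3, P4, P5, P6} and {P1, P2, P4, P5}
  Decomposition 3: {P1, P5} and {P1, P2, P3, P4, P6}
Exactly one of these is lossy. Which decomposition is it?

Decomposition 1: common = {P2, P5}, closure = {P2, P3, P5} → lossy.
Decomposition 2: common = {P2, P4, P5}, closure = {P2, P3, P4, P5, P6} → lossless.
Decomposition 3: common = {P1}, closure = {P1, P2, P3, P4, P5, P6} → lossless.

Decomposition 1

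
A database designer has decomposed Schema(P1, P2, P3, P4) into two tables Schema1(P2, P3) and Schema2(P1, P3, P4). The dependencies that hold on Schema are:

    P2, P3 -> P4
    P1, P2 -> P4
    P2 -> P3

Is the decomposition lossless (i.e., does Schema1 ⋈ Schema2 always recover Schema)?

No

Common attributes: Schema1 ∩ Schema2 = {P3}.
No dependency enlarges {P3}, so (P3)⁺ = {P3}.
The closure contains neither all of Schema1 = {P2, P3} nor all of Schema2 = {P1, P3, P4}, so the common attributes are not a superkey of either fragment. The join is lossy.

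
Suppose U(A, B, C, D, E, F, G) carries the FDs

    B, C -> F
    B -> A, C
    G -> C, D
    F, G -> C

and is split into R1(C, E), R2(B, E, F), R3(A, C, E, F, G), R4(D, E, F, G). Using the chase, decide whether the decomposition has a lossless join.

No

Chase test. Columns are A, B, C, D, E, F, G; row i has aⱼ where attribute j ∈ Ri, else bᵢⱼ.
Initial tableau (one row per fragment):
  row 1: b11 b12 a3 b14 a5 b16 b17
  row 2: b21 a2 b23 b24 a5 a6 b27
  row 3: a1 b32 a3 b34 a5 a6 a7
  row 4: b41 b42 b43 a4 a5 a6 a7
Rows 3 and 4 agree on G; apply G→C, D and equate their C, D entries.
No row becomes fully distinguished — the join is lossy.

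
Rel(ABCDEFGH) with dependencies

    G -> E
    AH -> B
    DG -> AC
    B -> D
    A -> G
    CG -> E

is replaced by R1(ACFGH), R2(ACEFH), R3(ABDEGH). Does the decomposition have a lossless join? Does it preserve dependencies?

Lossless test (chase): Rows 1 and 3 agree on G; apply G→E and equate their E entries. Rows 1 and 2 agree on AH; apply AH→B and equate their B entries. Rows 1 and 3 agree on AH; apply AH→B and equate their B entries. Rows 1 and 2 agree on B; apply B→D and equate their D entries. Rows 1 and 3 agree on B; apply B→D and equate their D entries. Rows 1 and 2 agree on A; apply A→G and equate their G entries. Rows 1 and 3 agree on DG; apply DG→AC and equate their AC entries. Row 1 is now all distinguished symbols — the join is lossless.
Dependency preservation: the restricted closure of {DG} across the fragments never reaches {AC}, so DG → AC cannot be enforced without a join — not preserved.

lossless but not dependency-preserving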